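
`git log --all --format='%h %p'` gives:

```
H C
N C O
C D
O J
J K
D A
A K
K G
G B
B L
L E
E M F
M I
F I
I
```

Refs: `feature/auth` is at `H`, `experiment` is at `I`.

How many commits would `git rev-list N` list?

Walking parent pointers from N: reachable set = {A, B, C, D, E, F, G, I, J, K, L, M, N, O}.
That is 14 commits.

14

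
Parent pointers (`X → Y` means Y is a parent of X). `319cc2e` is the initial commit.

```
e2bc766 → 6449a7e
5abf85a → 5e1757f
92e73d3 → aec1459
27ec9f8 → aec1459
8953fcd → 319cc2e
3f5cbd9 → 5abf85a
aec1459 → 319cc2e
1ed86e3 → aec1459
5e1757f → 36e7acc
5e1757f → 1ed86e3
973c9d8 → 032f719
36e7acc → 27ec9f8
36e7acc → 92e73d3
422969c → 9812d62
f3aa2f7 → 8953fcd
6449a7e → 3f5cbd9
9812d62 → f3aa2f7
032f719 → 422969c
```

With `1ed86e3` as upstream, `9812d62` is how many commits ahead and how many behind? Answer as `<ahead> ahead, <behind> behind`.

3 ahead, 2 behind

Reachable from 9812d62: {319cc2e, 8953fcd, 9812d62, f3aa2f7}.
Reachable from 1ed86e3: {1ed86e3, 319cc2e, aec1459}.
Only in 9812d62's history (ahead): {8953fcd, 9812d62, f3aa2f7} — 3.
Only in 1ed86e3's history (behind): {1ed86e3, aec1459} — 2.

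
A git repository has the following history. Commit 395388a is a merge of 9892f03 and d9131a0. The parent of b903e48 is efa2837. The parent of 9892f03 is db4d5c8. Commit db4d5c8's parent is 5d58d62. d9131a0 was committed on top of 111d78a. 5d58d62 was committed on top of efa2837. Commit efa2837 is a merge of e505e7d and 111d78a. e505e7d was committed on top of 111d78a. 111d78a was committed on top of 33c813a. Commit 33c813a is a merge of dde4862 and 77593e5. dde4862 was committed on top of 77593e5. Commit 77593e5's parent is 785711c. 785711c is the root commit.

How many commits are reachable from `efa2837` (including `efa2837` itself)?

7

Walking parent pointers from efa2837: reachable set = {111d78a, 33c813a, 77593e5, 785711c, dde4862, e505e7d, efa2837}.
That is 7 commits.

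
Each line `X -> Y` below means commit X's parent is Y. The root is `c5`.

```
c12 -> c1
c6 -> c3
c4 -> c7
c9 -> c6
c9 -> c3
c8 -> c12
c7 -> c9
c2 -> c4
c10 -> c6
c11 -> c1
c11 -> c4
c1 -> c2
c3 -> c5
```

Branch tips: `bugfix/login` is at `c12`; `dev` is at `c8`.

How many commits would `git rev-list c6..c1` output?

Reachable from c1: {c1, c2, c3, c4, c5, c6, c7, c9}.
Reachable from c6: {c3, c5, c6}.
In c1's history but not c6's: {c1, c2, c4, c7, c9} — 5 commits.

5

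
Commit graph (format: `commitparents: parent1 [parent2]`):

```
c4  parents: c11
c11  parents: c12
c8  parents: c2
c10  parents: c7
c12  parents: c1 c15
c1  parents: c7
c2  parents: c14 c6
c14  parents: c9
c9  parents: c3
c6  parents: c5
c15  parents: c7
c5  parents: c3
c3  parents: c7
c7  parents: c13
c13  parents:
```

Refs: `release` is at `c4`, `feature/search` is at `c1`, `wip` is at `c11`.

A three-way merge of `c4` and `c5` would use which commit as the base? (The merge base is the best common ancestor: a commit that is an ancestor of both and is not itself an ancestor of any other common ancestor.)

Ancestors of c4: {c1, c11, c12, c13, c15, c4, c7}.
Ancestors of c5: {c13, c3, c5, c7}.
Common ancestors: {c13, c7}.
Among these, c7 is not an ancestor of any other common ancestor — it is the merge base.

c7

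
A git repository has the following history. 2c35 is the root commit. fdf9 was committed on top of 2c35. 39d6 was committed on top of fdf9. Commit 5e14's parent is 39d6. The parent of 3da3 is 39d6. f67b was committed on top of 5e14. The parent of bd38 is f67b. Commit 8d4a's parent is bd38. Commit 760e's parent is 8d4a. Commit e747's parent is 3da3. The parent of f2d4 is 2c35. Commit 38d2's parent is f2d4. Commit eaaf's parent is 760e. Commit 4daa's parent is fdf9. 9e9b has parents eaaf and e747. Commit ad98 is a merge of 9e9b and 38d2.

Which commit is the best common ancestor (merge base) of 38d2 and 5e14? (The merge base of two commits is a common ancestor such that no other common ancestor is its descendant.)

2c35

Ancestors of 38d2: {2c35, 38d2, f2d4}.
Ancestors of 5e14: {2c35, 39d6, 5e14, fdf9}.
Common ancestors: {2c35}.
The only common ancestor is 2c35, so it is the merge base.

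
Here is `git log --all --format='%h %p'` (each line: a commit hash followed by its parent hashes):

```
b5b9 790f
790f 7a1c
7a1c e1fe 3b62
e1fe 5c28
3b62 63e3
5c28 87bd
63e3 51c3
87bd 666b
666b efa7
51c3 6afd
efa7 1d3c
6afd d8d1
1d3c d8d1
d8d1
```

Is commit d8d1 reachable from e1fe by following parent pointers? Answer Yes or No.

Ancestors of e1fe (commits reachable by following parents): {1d3c, 5c28, 666b, 87bd, d8d1, e1fe, efa7}.
d8d1 is in that set, so it is an ancestor of e1fe.

Yes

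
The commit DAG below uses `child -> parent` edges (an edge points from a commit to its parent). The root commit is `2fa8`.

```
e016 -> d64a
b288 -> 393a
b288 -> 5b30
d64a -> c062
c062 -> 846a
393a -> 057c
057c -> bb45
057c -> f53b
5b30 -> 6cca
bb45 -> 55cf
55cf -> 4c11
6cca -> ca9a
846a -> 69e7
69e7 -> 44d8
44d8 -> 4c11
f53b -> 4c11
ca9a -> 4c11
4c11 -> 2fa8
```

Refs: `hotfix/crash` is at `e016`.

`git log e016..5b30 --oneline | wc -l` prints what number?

Reachable from 5b30: {2fa8, 4c11, 5b30, 6cca, ca9a}.
Reachable from e016: {2fa8, 44d8, 4c11, 69e7, 846a, c062, d64a, e016}.
In 5b30's history but not e016's: {5b30, 6cca, ca9a} — 3 commits.

3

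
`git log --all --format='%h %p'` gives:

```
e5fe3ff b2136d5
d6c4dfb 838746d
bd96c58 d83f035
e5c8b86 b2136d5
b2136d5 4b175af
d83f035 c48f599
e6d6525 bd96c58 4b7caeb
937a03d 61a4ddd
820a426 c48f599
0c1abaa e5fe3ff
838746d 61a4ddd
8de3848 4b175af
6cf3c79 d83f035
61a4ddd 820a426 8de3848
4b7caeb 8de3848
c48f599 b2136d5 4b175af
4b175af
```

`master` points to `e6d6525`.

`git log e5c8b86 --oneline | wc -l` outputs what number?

3

Walking parent pointers from e5c8b86: reachable set = {4b175af, b2136d5, e5c8b86}.
That is 3 commits.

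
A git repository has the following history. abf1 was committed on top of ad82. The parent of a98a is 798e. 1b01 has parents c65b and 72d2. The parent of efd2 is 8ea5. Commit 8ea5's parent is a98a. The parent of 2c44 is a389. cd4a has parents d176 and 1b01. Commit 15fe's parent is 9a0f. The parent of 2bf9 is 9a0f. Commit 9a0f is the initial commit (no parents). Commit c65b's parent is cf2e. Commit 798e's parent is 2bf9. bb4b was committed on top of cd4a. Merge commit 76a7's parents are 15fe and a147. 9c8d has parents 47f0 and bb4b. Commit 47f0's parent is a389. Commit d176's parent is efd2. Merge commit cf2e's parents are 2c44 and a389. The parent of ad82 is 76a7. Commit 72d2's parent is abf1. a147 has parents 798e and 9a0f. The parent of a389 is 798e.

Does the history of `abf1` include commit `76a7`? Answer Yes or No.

Yes

Ancestors of abf1 (commits reachable by following parents): {15fe, 2bf9, 76a7, 798e, 9a0f, a147, abf1, ad82}.
76a7 is in that set, so it is an ancestor of abf1.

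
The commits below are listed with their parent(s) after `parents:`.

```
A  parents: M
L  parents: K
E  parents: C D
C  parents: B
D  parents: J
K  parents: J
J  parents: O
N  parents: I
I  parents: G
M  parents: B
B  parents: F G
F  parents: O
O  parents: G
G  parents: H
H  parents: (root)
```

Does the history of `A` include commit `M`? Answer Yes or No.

Ancestors of A (commits reachable by following parents): {A, B, F, G, H, M, O}.
M is in that set, so it is an ancestor of A.

Yes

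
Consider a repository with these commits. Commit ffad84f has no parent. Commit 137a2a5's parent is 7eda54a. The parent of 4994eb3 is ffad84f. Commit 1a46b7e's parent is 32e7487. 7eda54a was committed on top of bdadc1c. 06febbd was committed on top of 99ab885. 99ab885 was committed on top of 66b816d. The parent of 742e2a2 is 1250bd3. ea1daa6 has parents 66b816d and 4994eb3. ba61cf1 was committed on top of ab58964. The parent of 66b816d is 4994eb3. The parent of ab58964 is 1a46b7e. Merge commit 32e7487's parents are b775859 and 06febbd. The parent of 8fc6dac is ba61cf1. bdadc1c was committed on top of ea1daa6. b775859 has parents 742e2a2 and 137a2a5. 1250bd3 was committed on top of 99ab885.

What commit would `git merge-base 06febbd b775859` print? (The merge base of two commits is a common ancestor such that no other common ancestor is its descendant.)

Ancestors of 06febbd: {06febbd, 4994eb3, 66b816d, 99ab885, ffad84f}.
Ancestors of b775859: {1250bd3, 137a2a5, 4994eb3, 66b816d, 742e2a2, 7eda54a, 99ab885, b775859, bdadc1c, ea1daa6, ffad84f}.
Common ancestors: {4994eb3, 66b816d, 99ab885, ffad84f}.
Among these, 99ab885 is not an ancestor of any other common ancestor — it is the merge base.

99ab885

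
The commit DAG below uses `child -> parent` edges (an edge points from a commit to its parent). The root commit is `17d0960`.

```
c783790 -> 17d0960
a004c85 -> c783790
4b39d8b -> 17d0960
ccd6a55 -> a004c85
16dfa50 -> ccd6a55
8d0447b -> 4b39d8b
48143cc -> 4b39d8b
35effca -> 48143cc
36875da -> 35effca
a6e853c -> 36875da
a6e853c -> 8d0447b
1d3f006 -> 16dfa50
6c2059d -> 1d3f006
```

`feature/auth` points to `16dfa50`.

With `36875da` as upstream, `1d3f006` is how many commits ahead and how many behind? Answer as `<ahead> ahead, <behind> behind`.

Reachable from 1d3f006: {16dfa50, 17d0960, 1d3f006, a004c85, c783790, ccd6a55}.
Reachable from 36875da: {17d0960, 35effca, 36875da, 48143cc, 4b39d8b}.
Only in 1d3f006's history (ahead): {16dfa50, 1d3f006, a004c85, c783790, ccd6a55} — 5.
Only in 36875da's history (behind): {35effca, 36875da, 48143cc, 4b39d8b} — 4.

5 ahead, 4 behind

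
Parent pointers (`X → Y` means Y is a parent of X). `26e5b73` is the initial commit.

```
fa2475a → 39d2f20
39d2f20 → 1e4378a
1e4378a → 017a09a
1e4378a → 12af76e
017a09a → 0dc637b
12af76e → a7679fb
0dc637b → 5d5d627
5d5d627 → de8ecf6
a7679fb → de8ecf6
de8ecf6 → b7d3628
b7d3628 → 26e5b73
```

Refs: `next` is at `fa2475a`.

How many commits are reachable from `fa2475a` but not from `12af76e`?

Reachable from fa2475a: {017a09a, 0dc637b, 12af76e, 1e4378a, 26e5b73, 39d2f20, 5d5d627, a7679fb, b7d3628, de8ecf6, fa2475a}.
Reachable from 12af76e: {12af76e, 26e5b73, a7679fb, b7d3628, de8ecf6}.
In fa2475a's history but not 12af76e's: {017a09a, 0dc637b, 1e4378a, 39d2f20, 5d5d627, fa2475a} — 6 commits.

6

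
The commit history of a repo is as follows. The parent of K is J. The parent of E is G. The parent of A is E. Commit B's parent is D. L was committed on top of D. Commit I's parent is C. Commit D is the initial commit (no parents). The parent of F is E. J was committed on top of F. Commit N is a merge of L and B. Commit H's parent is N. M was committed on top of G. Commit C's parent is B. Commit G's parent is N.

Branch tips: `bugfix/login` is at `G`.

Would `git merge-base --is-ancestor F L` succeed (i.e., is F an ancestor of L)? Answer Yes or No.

No

Ancestors of L: {D, L}.
F is not in that set, so it is not an ancestor of L.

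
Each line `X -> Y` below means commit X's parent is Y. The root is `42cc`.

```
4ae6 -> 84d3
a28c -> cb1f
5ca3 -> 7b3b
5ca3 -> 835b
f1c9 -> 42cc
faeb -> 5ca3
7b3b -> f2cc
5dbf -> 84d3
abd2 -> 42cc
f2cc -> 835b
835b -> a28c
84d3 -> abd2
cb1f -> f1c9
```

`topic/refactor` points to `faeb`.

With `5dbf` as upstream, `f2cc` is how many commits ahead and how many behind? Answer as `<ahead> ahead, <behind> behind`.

5 ahead, 3 behind

Reachable from f2cc: {42cc, 835b, a28c, cb1f, f1c9, f2cc}.
Reachable from 5dbf: {42cc, 5dbf, 84d3, abd2}.
Only in f2cc's history (ahead): {835b, a28c, cb1f, f1c9, f2cc} — 5.
Only in 5dbf's history (behind): {5dbf, 84d3, abd2} — 3.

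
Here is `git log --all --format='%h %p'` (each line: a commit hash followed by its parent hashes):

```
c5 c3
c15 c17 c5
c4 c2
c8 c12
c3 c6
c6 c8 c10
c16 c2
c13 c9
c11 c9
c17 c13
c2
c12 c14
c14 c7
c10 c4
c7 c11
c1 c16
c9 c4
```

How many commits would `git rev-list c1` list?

3

Walking parent pointers from c1: reachable set = {c1, c16, c2}.
That is 3 commits.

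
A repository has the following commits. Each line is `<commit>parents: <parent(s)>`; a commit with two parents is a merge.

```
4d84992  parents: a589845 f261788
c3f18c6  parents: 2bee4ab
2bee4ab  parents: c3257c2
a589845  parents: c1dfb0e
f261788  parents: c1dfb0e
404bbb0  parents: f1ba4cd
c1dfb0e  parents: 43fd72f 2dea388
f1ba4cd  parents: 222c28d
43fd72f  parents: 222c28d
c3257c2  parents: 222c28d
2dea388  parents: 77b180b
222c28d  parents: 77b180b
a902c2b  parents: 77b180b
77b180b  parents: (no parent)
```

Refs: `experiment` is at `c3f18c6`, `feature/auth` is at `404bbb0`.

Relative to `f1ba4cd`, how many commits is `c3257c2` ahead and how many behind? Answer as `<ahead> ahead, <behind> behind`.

1 ahead, 1 behind

Reachable from c3257c2: {222c28d, 77b180b, c3257c2}.
Reachable from f1ba4cd: {222c28d, 77b180b, f1ba4cd}.
Only in c3257c2's history (ahead): {c3257c2} — 1.
Only in f1ba4cd's history (behind): {f1ba4cd} — 1.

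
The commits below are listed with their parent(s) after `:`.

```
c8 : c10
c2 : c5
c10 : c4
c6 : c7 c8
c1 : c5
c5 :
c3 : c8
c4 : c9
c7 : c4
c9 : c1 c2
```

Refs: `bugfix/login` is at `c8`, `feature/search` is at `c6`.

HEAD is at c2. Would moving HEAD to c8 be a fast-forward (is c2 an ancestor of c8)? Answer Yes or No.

Yes

A fast-forward from c2 to c8 is possible iff c2 is an ancestor of c8.
Ancestors of c8: {c1, c10, c2, c4, c5, c8, c9}.
c2 is among them, so fast-forward is possible.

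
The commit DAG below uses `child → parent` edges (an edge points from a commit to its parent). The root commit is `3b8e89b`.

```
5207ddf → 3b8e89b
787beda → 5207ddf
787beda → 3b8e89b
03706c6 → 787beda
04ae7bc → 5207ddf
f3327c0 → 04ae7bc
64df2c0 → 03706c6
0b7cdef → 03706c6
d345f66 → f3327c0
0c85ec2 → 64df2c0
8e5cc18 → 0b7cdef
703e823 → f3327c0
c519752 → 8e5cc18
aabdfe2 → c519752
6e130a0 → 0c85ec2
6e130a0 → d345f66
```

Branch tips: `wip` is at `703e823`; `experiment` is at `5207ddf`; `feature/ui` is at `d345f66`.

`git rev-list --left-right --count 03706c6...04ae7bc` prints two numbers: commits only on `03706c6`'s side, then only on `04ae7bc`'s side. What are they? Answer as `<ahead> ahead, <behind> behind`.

Reachable from 03706c6: {03706c6, 3b8e89b, 5207ddf, 787beda}.
Reachable from 04ae7bc: {04ae7bc, 3b8e89b, 5207ddf}.
Only in 03706c6's history (ahead): {03706c6, 787beda} — 2.
Only in 04ae7bc's history (behind): {04ae7bc} — 1.

2 ahead, 1 behind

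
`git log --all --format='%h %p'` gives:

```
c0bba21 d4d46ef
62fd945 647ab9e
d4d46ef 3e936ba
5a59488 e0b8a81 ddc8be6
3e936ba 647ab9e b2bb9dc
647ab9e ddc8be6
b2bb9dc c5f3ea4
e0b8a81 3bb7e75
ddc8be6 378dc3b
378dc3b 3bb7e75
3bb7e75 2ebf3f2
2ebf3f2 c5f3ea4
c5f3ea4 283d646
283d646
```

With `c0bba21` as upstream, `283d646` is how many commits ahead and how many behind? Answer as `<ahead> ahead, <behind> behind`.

0 ahead, 10 behind

Reachable from 283d646: {283d646}.
Reachable from c0bba21: {283d646, 2ebf3f2, 378dc3b, 3bb7e75, 3e936ba, 647ab9e, b2bb9dc, c0bba21, c5f3ea4, d4d46ef, ddc8be6}.
Only in 283d646's history (ahead): {} — 0.
Only in c0bba21's history (behind): {2ebf3f2, 378dc3b, 3bb7e75, 3e936ba, 647ab9e, b2bb9dc, c0bba21, c5f3ea4, d4d46ef, ddc8be6} — 10.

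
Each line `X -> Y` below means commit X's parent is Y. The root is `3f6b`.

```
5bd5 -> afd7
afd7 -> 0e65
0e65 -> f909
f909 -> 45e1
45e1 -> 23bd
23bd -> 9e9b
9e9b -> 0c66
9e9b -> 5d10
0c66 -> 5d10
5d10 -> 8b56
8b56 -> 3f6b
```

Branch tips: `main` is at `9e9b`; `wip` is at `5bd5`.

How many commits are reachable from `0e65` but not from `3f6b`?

Reachable from 0e65: {0c66, 0e65, 23bd, 3f6b, 45e1, 5d10, 8b56, 9e9b, f909}.
Reachable from 3f6b: {3f6b}.
In 0e65's history but not 3f6b's: {0c66, 0e65, 23bd, 45e1, 5d10, 8b56, 9e9b, f909} — 8 commits.

8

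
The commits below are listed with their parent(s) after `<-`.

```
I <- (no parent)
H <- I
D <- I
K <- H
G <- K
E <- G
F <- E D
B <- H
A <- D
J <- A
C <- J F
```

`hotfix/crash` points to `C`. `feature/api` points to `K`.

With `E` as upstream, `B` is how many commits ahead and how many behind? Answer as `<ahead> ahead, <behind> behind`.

1 ahead, 3 behind

Reachable from B: {B, H, I}.
Reachable from E: {E, G, H, I, K}.
Only in B's history (ahead): {B} — 1.
Only in E's history (behind): {E, G, K} — 3.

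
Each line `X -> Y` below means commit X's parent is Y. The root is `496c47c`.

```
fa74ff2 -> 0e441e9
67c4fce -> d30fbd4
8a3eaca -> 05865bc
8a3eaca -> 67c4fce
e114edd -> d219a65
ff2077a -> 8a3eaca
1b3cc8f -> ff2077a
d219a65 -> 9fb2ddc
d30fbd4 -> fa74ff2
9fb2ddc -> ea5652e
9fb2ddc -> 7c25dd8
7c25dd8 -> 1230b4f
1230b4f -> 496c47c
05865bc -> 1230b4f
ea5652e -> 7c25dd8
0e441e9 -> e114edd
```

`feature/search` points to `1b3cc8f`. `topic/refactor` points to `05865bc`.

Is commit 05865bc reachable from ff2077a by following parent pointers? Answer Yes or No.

Ancestors of ff2077a (commits reachable by following parents): {05865bc, 0e441e9, 1230b4f, 496c47c, 67c4fce, 7c25dd8, 8a3eaca, 9fb2ddc, d219a65, d30fbd4, e114edd, ea5652e, fa74ff2, ff2077a}.
05865bc is in that set, so it is an ancestor of ff2077a.

Yes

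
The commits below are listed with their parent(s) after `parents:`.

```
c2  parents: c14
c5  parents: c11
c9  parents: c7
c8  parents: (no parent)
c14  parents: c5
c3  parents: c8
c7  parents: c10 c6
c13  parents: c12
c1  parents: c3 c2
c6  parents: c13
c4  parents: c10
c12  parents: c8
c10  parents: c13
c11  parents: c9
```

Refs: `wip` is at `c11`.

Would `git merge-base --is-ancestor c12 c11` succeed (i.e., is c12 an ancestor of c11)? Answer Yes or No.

Ancestors of c11 (commits reachable by following parents): {c10, c11, c12, c13, c6, c7, c8, c9}.
c12 is in that set, so it is an ancestor of c11.

Yes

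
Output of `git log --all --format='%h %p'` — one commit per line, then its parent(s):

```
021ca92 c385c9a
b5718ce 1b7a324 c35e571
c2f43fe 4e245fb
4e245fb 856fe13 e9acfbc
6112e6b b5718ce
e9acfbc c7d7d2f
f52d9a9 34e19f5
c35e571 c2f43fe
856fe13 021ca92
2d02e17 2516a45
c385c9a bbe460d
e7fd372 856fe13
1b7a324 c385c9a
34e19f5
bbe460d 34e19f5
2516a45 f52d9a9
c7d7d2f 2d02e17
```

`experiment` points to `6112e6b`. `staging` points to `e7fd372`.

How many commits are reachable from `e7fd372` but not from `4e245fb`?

Reachable from e7fd372: {021ca92, 34e19f5, 856fe13, bbe460d, c385c9a, e7fd372}.
Reachable from 4e245fb: {021ca92, 2516a45, 2d02e17, 34e19f5, 4e245fb, 856fe13, bbe460d, c385c9a, c7d7d2f, e9acfbc, f52d9a9}.
In e7fd372's history but not 4e245fb's: {e7fd372} — 1 commit.

1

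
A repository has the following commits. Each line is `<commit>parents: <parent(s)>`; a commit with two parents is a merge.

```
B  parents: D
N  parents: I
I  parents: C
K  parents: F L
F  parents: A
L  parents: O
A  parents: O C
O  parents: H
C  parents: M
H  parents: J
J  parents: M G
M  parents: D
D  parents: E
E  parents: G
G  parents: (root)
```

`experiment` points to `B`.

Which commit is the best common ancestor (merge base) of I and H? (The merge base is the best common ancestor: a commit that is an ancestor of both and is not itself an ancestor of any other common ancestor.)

Ancestors of I: {C, D, E, G, I, M}.
Ancestors of H: {D, E, G, H, J, M}.
Common ancestors: {D, E, G, M}.
Among these, M is not an ancestor of any other common ancestor — it is the merge base.

M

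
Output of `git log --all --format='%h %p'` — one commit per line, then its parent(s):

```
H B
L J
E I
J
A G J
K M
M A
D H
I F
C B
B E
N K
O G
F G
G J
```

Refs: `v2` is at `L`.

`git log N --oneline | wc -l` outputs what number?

Walking parent pointers from N: reachable set = {A, G, J, K, M, N}.
That is 6 commits.

6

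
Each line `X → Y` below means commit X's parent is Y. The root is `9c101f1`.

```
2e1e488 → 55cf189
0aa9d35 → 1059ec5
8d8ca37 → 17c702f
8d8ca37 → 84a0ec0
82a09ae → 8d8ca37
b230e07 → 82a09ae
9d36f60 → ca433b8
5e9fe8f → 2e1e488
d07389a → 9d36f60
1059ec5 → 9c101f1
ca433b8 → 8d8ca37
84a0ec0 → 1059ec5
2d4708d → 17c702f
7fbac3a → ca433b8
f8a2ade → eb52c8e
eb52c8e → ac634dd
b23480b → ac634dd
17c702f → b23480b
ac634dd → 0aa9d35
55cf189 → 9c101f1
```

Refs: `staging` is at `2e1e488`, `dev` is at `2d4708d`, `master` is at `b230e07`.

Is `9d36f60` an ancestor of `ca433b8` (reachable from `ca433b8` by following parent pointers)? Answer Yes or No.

Ancestors of ca433b8: {0aa9d35, 1059ec5, 17c702f, 84a0ec0, 8d8ca37, 9c101f1, ac634dd, b23480b, ca433b8}.
9d36f60 is not in that set, so it is not an ancestor of ca433b8.

No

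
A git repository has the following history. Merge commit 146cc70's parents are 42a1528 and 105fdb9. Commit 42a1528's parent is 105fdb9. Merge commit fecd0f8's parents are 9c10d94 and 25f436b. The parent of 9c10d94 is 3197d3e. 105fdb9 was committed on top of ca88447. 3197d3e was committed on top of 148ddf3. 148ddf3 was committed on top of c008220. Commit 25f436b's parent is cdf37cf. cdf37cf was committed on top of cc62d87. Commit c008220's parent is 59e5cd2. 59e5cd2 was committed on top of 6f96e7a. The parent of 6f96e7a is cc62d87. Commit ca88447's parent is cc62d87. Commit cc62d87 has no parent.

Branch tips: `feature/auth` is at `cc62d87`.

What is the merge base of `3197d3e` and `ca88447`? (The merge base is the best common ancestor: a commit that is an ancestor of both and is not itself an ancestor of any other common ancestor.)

Ancestors of 3197d3e: {148ddf3, 3197d3e, 59e5cd2, 6f96e7a, c008220, cc62d87}.
Ancestors of ca88447: {ca88447, cc62d87}.
Common ancestors: {cc62d87}.
The only common ancestor is cc62d87, so it is the merge base.

cc62d87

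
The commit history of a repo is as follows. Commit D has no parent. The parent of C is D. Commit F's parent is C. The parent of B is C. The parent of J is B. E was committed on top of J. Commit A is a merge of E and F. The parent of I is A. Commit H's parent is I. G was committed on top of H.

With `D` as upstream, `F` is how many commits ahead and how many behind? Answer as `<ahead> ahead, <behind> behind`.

2 ahead, 0 behind

Reachable from F: {C, D, F}.
Reachable from D: {D}.
Only in F's history (ahead): {C, F} — 2.
Only in D's history (behind): {} — 0.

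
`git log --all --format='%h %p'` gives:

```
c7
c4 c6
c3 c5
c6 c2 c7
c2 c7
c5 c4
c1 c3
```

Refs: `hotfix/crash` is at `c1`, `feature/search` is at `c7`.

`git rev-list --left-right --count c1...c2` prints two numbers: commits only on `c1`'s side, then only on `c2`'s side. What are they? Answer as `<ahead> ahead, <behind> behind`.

5 ahead, 0 behind

Reachable from c1: {c1, c2, c3, c4, c5, c6, c7}.
Reachable from c2: {c2, c7}.
Only in c1's history (ahead): {c1, c3, c4, c5, c6} — 5.
Only in c2's history (behind): {} — 0.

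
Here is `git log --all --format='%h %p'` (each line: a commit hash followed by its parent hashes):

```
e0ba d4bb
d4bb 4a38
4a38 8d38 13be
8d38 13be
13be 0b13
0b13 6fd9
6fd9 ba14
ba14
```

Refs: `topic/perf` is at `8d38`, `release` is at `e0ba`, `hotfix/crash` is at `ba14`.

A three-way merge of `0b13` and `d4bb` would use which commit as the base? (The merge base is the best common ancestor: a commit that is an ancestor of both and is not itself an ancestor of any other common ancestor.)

Ancestors of 0b13: {0b13, 6fd9, ba14}.
Ancestors of d4bb: {0b13, 13be, 4a38, 6fd9, 8d38, ba14, d4bb}.
Common ancestors: {0b13, 6fd9, ba14}.
Among these, 0b13 is not an ancestor of any other common ancestor — it is the merge base.

0b13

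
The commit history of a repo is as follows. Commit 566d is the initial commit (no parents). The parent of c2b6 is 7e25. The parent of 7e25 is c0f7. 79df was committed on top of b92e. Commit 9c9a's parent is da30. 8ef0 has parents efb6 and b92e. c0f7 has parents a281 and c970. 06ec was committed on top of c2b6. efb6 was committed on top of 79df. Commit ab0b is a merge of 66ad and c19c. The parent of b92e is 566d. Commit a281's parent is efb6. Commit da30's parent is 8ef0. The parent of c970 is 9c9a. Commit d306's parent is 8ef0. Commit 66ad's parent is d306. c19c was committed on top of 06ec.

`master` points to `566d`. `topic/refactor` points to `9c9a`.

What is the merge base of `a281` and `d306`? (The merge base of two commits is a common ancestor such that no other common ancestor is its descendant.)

efb6

Ancestors of a281: {566d, 79df, a281, b92e, efb6}.
Ancestors of d306: {566d, 79df, 8ef0, b92e, d306, efb6}.
Common ancestors: {566d, 79df, b92e, efb6}.
Among these, efb6 is not an ancestor of any other common ancestor — it is the merge base.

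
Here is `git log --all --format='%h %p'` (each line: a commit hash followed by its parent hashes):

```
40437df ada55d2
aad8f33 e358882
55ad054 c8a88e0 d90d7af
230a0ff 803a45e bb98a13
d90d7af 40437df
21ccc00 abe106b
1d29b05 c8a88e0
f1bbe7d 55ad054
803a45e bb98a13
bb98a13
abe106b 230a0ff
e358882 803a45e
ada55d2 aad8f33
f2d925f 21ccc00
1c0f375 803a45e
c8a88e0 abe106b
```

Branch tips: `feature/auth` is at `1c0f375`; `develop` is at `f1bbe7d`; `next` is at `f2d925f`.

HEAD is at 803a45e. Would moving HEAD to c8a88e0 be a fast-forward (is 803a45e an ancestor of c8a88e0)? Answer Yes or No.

A fast-forward from 803a45e to c8a88e0 is possible iff 803a45e is an ancestor of c8a88e0.
Ancestors of c8a88e0: {230a0ff, 803a45e, abe106b, bb98a13, c8a88e0}.
803a45e is among them, so fast-forward is possible.

Yes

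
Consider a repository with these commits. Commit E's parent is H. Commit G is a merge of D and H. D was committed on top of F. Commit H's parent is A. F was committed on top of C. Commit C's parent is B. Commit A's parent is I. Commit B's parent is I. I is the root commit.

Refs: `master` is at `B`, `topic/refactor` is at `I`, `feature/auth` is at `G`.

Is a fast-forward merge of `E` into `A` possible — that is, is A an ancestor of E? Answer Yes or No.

A fast-forward from A to E is possible iff A is an ancestor of E.
Ancestors of E: {A, E, H, I}.
A is among them, so fast-forward is possible.

Yes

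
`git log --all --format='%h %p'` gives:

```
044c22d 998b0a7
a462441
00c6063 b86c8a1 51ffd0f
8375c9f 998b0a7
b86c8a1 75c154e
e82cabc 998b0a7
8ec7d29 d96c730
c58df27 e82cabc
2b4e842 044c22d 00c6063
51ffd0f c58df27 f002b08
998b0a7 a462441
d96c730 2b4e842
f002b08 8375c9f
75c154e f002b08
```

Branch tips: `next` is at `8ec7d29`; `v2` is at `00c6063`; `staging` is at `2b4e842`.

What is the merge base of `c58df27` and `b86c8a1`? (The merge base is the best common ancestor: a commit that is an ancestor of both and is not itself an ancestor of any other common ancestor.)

Ancestors of c58df27: {998b0a7, a462441, c58df27, e82cabc}.
Ancestors of b86c8a1: {75c154e, 8375c9f, 998b0a7, a462441, b86c8a1, f002b08}.
Common ancestors: {998b0a7, a462441}.
Among these, 998b0a7 is not an ancestor of any other common ancestor — it is the merge base.

998b0a7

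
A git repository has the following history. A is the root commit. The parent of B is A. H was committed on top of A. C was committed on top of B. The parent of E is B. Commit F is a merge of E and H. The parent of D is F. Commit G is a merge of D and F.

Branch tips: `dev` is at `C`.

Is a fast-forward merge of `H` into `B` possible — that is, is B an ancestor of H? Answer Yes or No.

A fast-forward from B to H is possible iff B is an ancestor of H.
Ancestors of H: {A, H}.
B is not among them, so fast-forward is not possible.

No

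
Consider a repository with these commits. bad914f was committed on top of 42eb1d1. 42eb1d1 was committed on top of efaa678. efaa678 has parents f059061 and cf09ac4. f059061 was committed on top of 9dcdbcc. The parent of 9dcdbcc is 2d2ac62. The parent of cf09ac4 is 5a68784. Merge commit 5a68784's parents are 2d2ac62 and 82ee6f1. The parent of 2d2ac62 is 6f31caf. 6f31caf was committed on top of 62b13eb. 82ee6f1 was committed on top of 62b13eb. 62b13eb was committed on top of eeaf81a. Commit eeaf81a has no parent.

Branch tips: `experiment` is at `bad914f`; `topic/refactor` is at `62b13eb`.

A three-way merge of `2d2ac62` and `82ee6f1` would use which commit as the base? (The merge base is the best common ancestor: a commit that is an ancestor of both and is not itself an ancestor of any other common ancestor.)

Ancestors of 2d2ac62: {2d2ac62, 62b13eb, 6f31caf, eeaf81a}.
Ancestors of 82ee6f1: {62b13eb, 82ee6f1, eeaf81a}.
Common ancestors: {62b13eb, eeaf81a}.
Among these, 62b13eb is not an ancestor of any other common ancestor — it is the merge base.

62b13eb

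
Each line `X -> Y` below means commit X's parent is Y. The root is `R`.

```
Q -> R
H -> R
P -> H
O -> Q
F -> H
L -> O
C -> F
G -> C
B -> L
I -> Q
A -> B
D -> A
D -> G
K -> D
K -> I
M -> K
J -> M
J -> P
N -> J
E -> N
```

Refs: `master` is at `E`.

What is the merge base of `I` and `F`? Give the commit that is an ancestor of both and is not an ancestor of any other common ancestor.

R

Ancestors of I: {I, Q, R}.
Ancestors of F: {F, H, R}.
Common ancestors: {R}.
The only common ancestor is R, so it is the merge base.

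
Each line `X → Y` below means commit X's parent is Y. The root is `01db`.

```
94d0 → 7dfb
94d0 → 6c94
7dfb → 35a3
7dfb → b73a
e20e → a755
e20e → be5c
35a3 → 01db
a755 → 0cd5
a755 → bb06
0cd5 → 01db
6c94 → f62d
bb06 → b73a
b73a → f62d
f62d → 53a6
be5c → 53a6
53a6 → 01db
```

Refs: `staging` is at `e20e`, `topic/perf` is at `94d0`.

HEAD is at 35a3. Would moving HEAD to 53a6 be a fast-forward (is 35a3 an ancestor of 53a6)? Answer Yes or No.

No

A fast-forward from 35a3 to 53a6 is possible iff 35a3 is an ancestor of 53a6.
Ancestors of 53a6: {01db, 53a6}.
35a3 is not among them, so fast-forward is not possible.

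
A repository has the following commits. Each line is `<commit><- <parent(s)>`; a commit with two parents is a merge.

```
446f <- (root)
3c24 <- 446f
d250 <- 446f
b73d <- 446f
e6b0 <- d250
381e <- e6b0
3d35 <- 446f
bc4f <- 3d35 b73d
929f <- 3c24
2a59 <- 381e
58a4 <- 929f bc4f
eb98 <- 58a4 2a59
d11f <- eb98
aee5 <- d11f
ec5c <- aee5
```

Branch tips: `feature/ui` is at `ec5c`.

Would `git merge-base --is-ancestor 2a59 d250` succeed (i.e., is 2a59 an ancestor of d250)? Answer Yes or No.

Ancestors of d250: {446f, d250}.
2a59 is not in that set, so it is not an ancestor of d250.

No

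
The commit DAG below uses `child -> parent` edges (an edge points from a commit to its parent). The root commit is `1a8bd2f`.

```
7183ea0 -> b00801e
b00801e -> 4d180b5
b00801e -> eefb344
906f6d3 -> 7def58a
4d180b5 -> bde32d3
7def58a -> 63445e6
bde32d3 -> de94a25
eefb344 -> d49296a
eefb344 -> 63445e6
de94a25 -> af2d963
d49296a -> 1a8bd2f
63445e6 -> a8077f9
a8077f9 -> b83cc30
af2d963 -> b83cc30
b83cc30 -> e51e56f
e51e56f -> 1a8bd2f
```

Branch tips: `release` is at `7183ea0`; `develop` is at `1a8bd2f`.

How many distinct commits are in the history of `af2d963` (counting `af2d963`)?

4

Walking parent pointers from af2d963: reachable set = {1a8bd2f, af2d963, b83cc30, e51e56f}.
That is 4 commits.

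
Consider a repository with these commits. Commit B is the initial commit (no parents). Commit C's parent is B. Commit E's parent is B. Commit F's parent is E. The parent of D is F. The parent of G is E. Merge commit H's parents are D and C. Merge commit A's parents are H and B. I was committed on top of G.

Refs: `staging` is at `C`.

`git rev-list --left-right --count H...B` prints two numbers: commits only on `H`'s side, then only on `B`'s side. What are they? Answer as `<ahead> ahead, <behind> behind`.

5 ahead, 0 behind

Reachable from H: {B, C, D, E, F, H}.
Reachable from B: {B}.
Only in H's history (ahead): {C, D, E, F, H} — 5.
Only in B's history (behind): {} — 0.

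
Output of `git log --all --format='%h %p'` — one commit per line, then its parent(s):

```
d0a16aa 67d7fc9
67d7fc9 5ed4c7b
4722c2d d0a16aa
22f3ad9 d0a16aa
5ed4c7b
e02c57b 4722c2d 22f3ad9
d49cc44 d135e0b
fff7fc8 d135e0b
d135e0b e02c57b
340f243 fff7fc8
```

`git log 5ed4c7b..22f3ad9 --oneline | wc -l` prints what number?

3

Reachable from 22f3ad9: {22f3ad9, 5ed4c7b, 67d7fc9, d0a16aa}.
Reachable from 5ed4c7b: {5ed4c7b}.
In 22f3ad9's history but not 5ed4c7b's: {22f3ad9, 67d7fc9, d0a16aa} — 3 commits.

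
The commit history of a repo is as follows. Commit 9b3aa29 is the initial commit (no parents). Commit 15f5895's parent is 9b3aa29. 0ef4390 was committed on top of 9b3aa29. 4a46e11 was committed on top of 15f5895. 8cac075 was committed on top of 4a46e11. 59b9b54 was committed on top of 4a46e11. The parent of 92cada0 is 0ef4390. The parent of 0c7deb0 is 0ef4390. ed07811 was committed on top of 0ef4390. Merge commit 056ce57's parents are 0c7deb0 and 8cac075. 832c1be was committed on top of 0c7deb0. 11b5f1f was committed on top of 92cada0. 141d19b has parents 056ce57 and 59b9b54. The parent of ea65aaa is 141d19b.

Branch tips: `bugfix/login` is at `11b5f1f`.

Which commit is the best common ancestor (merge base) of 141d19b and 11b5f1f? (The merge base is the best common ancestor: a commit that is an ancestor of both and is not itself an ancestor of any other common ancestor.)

Ancestors of 141d19b: {056ce57, 0c7deb0, 0ef4390, 141d19b, 15f5895, 4a46e11, 59b9b54, 8cac075, 9b3aa29}.
Ancestors of 11b5f1f: {0ef4390, 11b5f1f, 92cada0, 9b3aa29}.
Common ancestors: {0ef4390, 9b3aa29}.
Among these, 0ef4390 is not an ancestor of any other common ancestor — it is the merge base.

0ef4390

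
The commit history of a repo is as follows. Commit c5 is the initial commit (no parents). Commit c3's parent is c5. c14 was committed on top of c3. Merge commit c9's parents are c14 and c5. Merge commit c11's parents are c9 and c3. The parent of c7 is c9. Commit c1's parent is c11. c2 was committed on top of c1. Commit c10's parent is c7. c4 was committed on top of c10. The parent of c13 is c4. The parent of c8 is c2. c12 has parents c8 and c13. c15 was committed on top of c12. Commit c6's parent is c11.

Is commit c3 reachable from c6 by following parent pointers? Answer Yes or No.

Yes

Ancestors of c6 (commits reachable by following parents): {c11, c14, c3, c5, c6, c9}.
c3 is in that set, so it is an ancestor of c6.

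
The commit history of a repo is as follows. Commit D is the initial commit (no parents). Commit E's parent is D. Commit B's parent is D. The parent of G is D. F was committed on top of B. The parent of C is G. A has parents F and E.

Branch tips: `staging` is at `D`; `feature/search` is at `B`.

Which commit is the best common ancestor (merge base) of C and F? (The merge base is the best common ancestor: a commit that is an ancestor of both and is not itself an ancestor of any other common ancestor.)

Ancestors of C: {C, D, G}.
Ancestors of F: {B, D, F}.
Common ancestors: {D}.
The only common ancestor is D, so it is the merge base.

D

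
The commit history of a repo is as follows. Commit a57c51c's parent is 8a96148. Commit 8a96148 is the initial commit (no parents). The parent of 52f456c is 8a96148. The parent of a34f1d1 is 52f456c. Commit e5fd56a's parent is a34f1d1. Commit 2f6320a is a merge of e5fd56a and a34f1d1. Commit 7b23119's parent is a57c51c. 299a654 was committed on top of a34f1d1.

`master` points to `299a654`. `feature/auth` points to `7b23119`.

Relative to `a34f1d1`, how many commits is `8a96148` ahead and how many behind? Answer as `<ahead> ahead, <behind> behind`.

0 ahead, 2 behind

Reachable from 8a96148: {8a96148}.
Reachable from a34f1d1: {52f456c, 8a96148, a34f1d1}.
Only in 8a96148's history (ahead): {} — 0.
Only in a34f1d1's history (behind): {52f456c, a34f1d1} — 2.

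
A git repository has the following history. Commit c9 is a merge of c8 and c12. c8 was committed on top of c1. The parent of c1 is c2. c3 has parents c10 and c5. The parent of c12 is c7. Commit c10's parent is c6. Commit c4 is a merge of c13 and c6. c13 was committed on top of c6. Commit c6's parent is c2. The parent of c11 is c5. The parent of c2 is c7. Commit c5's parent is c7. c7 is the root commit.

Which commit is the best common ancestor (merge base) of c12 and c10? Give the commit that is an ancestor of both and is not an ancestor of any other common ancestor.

c7

Ancestors of c12: {c12, c7}.
Ancestors of c10: {c10, c2, c6, c7}.
Common ancestors: {c7}.
The only common ancestor is c7, so it is the merge base.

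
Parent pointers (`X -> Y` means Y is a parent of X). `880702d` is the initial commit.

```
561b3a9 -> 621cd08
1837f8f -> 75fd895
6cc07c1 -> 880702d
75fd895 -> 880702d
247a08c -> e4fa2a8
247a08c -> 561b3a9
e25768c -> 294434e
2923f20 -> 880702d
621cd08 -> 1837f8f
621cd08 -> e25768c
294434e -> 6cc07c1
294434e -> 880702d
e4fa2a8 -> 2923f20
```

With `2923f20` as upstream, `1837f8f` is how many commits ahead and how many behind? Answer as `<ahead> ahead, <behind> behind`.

2 ahead, 1 behind

Reachable from 1837f8f: {1837f8f, 75fd895, 880702d}.
Reachable from 2923f20: {2923f20, 880702d}.
Only in 1837f8f's history (ahead): {1837f8f, 75fd895} — 2.
Only in 2923f20's history (behind): {2923f20} — 1.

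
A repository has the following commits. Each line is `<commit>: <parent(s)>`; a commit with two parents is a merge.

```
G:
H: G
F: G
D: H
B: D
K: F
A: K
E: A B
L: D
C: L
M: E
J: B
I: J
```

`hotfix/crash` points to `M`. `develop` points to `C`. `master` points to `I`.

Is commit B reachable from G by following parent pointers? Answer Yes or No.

No

Ancestors of G: {G}.
B is not in that set, so it is not an ancestor of G.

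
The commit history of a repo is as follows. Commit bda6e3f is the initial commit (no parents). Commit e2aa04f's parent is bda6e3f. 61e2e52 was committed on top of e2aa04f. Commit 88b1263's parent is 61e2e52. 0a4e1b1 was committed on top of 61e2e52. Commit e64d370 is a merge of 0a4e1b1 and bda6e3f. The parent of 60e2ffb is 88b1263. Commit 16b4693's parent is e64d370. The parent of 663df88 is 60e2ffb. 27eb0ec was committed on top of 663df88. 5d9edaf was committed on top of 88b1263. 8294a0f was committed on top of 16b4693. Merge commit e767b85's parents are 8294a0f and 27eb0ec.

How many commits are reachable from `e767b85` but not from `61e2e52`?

9

Reachable from e767b85: {0a4e1b1, 16b4693, 27eb0ec, 60e2ffb, 61e2e52, 663df88, 8294a0f, 88b1263, bda6e3f, e2aa04f, e64d370, e767b85}.
Reachable from 61e2e52: {61e2e52, bda6e3f, e2aa04f}.
In e767b85's history but not 61e2e52's: {0a4e1b1, 16b4693, 27eb0ec, 60e2ffb, 663df88, 8294a0f, 88b1263, e64d370, e767b85} — 9 commits.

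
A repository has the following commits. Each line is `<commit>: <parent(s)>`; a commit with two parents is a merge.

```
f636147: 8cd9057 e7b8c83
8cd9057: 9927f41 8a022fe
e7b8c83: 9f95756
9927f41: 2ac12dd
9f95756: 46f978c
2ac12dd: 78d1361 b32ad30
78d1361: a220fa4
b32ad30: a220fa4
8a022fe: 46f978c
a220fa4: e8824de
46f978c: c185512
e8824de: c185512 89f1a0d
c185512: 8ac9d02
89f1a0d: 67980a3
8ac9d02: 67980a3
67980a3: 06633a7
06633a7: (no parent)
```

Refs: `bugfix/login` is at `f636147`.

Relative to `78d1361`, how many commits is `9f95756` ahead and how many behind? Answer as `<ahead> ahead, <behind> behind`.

Reachable from 9f95756: {06633a7, 46f978c, 67980a3, 8ac9d02, 9f95756, c185512}.
Reachable from 78d1361: {06633a7, 67980a3, 78d1361, 89f1a0d, 8ac9d02, a220fa4, c185512, e8824de}.
Only in 9f95756's history (ahead): {46f978c, 9f95756} — 2.
Only in 78d1361's history (behind): {78d1361, 89f1a0d, a220fa4, e8824de} — 4.

2 ahead, 4 behind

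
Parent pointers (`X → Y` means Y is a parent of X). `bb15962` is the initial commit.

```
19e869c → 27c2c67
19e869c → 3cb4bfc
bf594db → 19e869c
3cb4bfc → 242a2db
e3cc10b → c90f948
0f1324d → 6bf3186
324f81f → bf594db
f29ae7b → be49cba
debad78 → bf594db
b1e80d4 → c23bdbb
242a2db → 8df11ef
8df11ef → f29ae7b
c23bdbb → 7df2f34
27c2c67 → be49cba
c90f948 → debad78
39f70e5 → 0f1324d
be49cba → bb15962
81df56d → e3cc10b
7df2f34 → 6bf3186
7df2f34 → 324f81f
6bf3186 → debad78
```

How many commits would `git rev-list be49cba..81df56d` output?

Reachable from 81df56d: {19e869c, 242a2db, 27c2c67, 3cb4bfc, 81df56d, 8df11ef, bb15962, be49cba, bf594db, c90f948, debad78, e3cc10b, f29ae7b}.
Reachable from be49cba: {bb15962, be49cba}.
In 81df56d's history but not be49cba's: {19e869c, 242a2db, 27c2c67, 3cb4bfc, 81df56d, 8df11ef, bf594db, c90f948, debad78, e3cc10b, f29ae7b} — 11 commits.

11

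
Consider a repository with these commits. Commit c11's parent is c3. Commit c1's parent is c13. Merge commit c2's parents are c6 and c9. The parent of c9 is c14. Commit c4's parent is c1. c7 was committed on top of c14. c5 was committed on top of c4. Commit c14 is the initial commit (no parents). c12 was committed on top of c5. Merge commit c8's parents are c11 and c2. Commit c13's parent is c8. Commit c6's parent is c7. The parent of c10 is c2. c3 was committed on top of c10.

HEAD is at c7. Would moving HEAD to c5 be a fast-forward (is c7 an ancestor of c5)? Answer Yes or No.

Yes

A fast-forward from c7 to c5 is possible iff c7 is an ancestor of c5.
Ancestors of c5: {c1, c10, c11, c13, c14, c2, c3, c4, c5, c6, c7, c8, c9}.
c7 is among them, so fast-forward is possible.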